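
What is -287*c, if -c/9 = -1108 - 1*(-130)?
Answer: -2526174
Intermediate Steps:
c = 8802 (c = -9*(-1108 - 1*(-130)) = -9*(-1108 + 130) = -9*(-978) = 8802)
-287*c = -287*8802 = -2526174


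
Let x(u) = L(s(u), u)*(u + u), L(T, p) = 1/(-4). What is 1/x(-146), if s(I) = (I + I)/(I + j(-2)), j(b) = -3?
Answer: 1/73 ≈ 0.013699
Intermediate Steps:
s(I) = 2*I/(-3 + I) (s(I) = (I + I)/(I - 3) = (2*I)/(-3 + I) = 2*I/(-3 + I))
L(T, p) = -¼
x(u) = -u/2 (x(u) = -(u + u)/4 = -u/2)
1/x(-146) = 1/(-½*(-146)) = 1/73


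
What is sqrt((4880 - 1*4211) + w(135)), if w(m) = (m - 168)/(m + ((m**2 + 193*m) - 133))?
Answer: 15*sqrt(5830389530)/44282 ≈ 25.865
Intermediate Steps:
w(m) = (-168 + m)/(-133 + m**2 + 194*m) (w(m) = (-168 + m)/(m + (-133 + m**2 + 193*m)) = (-168 + m)/(-133 + m**2 + 194*m))
sqrt((4880 - 1*4211) + w(135)) = sqrt((4880 - 1*4211) + (-168 + 135)/(-133 + 135**2 + 194*135)) = sqrt((4880 - 4211) - 33/(-133 + 18225 + 26190)) = sqrt(669 - 33/44282) = sqrt(29624625/44282) = 15*sqrt(5830389530)/44282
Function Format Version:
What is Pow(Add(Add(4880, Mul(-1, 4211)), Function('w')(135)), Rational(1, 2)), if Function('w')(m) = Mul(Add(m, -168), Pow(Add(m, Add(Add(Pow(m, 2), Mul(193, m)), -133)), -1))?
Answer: Mul(Rational(15, 44282), Pow(5830389530, Rational(1, 2))) ≈ 25.865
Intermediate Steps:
Function('w')(m) = Mul(Pow(Add(-133, Pow(m, 2), Mul(194, m)), -1), Add(-168, m)) (Function('w')(m) = Mul(Add(-168, m), Pow(Add(m, Add(-133, Pow(m, 2), Mul(193, m))), -1)) = Mul(Add(-168, m), Pow(Add(-133, Pow(m, 2), Mul(194, m)), -1)) = Mul(Pow(Add(-133, Pow(m, 2), Mul(194, m)), -1), Add(-168, m)))
Pow(Add(Add(4880, Mul(-1, 4211)), Function('w')(135)), Rational(1, 2)) = Pow(Add(Add(4880, Mul(-1, 4211)), Mul(Pow(Add(-133, Pow(135, 2), Mul(194, 135)), -1), Add(-168, 135))), Rational(1, 2)) = Pow(Add(Add(4880, -4211), Mul(Pow(Add(-133, 18225, 26190), -1), -33)), Rational(1, 2)) = Pow(Add(669, Mul(Pow(44282, -1), -33)), Rational(1, 2)) = Pow(Add(669, Mul(Rational(1, 44282), -33)), Rational(1, 2)) = Pow(Add(669, Rational(-33, 44282)), Rational(1, 2)) = Pow(Rational(29624625, 44282), Rational(1, 2)) = Mul(Rational(15, 44282), Pow(5830389530, Rational(1, 2)))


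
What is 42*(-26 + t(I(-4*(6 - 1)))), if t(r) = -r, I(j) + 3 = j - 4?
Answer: 42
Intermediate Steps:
I(j) = -7 + j (I(j) = -3 + (j - 4) = -3 + (-4 + j) = -7 + j)
42*(-26 + t(I(-4*(6 - 1)))) = 42*(-26 - (-7 - 4*(6 - 1))) = 42*(-26 - (-7 - 4*5)) = 42*(-26 - (-7 - 20)) = 42*(-26 - 1*(-27)) = 42*(-26 + 27) = 42*1 = 42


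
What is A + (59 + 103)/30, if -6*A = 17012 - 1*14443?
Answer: -12683/30 ≈ -422.77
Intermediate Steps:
A = -2569/6 (A = -(17012 - 1*14443)/6 = -(17012 - 14443)/6 = -⅙*2569 = -2569/6 ≈ -428.17)
A + (59 + 103)/30 = -2569/6 + (59 + 103)/30 = -2569/6 + (1/30)*162 = -2569/6 + 27/5 = -12683/30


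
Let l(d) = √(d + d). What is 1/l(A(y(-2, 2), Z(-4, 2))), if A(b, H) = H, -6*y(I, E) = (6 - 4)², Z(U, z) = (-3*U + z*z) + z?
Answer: ⅙ ≈ 0.16667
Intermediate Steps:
Z(U, z) = z + z² - 3*U (Z(U, z) = (-3*U + z²) + z = (z² - 3*U) + z = z + z² - 3*U)
y(I, E) = -⅔ (y(I, E) = -(6 - 4)²/6 = -⅙*2² = -⅙*4 = -⅔)
l(d) = √2*√d (l(d) = √(2*d) = √2*√d)
1/l(A(y(-2, 2), Z(-4, 2))) = 1/(√2*√(2 + 2² - 3*(-4))) = 1/(√2*√(2 + 4 + 12)) = 1/(√2*√18) = 1/(√2*(3*√2)) = 1/6 = ⅙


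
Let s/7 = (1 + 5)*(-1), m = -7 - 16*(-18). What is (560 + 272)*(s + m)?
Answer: 198848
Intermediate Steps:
m = 281 (m = -7 + 288 = 281)
s = -42 (s = 7*((1 + 5)*(-1)) = 7*(6*(-1)) = 7*(-6) = -42)
(560 + 272)*(s + m) = (560 + 272)*(-42 + 281) = 832*239 = 198848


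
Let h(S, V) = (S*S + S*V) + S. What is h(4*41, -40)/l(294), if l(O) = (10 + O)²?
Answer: 5125/23104 ≈ 0.22182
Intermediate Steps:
h(S, V) = S + S² + S*V (h(S, V) = (S² + S*V) + S = S + S² + S*V)
h(4*41, -40)/l(294) = ((4*41)*(1 + 4*41 - 40))/((10 + 294)²) = (164*(1 + 164 - 40))/(304²) = (164*125)/92416 = 20500*(1/92416) = 5125/23104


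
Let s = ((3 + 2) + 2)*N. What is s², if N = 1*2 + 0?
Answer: 196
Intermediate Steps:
N = 2 (N = 2 + 0 = 2)
s = 14 (s = ((3 + 2) + 2)*2 = (5 + 2)*2 = 7*2 = 14)
s² = 14² = 196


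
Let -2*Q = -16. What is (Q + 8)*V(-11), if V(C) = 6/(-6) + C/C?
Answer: 0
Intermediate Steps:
Q = 8 (Q = -½*(-16) = 8)
V(C) = 0 (V(C) = 6*(-⅙) + 1 = -1 + 1 = 0)
(Q + 8)*V(-11) = (8 + 8)*0 = 16*0 = 0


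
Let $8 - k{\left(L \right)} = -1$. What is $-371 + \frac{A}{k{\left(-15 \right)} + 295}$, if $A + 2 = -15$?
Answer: $- \frac{112801}{304} \approx -371.06$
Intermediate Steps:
$A = -17$ ($A = -2 - 15 = -17$)
$k{\left(L \right)} = 9$ ($k{\left(L \right)} = 8 - -1 = 8 + 1 = 9$)
$-371 + \frac{A}{k{\left(-15 \right)} + 295} = -371 + \frac{1}{9 + 295} \left(-17\right) = -371 + \frac{1}{304} \left(-17\right) = -371 - \frac{17}{304} = - \frac{112801}{304}$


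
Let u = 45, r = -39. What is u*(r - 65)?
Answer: -4680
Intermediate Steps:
u*(r - 65) = 45*(-39 - 65) = 45*(-104) = -4680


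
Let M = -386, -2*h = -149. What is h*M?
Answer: -28757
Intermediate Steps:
h = 149/2 (h = -1/2*(-149) = 149/2 ≈ 74.500)
h*M = (149/2)*(-386) = -28757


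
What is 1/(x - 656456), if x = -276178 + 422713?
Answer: -1/509921 ≈ -1.9611e-6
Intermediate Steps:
x = 146535
1/(x - 656456) = 1/(146535 - 656456) = 1/(-509921) = -1/509921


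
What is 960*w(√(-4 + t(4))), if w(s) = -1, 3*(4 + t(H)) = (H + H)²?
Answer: -960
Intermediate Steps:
t(H) = -4 + 4*H²/3 (t(H) = -4 + (H + H)²/3 = -4 + (2*H)²/3 = -4 + (4*H²)/3 = -4 + 4*H²/3)
960*w(√(-4 + t(4))) = 960*(-1) = -960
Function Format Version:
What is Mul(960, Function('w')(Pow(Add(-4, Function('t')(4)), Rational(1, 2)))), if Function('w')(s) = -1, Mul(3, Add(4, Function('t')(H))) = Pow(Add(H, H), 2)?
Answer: -960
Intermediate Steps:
Function('t')(H) = Add(-4, Mul(Rational(4, 3), Pow(H, 2))) (Function('t')(H) = Add(-4, Mul(Rational(1, 3), Pow(Add(H, H), 2))) = Add(-4, Mul(Rational(1, 3), Pow(Mul(2, H), 2))) = Add(-4, Mul(Rational(1, 3), Mul(4, Pow(H, 2)))) = Add(-4, Mul(Rational(4, 3), Pow(H, 2))))
Mul(960, Function('w')(Pow(Add(-4, Function('t')(4)), Rational(1, 2)))) = Mul(960, -1) = -960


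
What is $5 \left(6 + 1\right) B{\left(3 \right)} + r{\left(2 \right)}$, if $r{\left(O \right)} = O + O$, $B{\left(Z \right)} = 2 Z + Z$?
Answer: $319$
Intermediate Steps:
$B{\left(Z \right)} = 3 Z$
$r{\left(O \right)} = 2 O$
$5 \left(6 + 1\right) B{\left(3 \right)} + r{\left(2 \right)} = 5 \left(6 + 1\right) 3 \cdot 3 + 2 \cdot 2 = 5 \cdot 7 \cdot 9 + 4 = 35 \cdot 9 + 4 = 315 + 4 = 319$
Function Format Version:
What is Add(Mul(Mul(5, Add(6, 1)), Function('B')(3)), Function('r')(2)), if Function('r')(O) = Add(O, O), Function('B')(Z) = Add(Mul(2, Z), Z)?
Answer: 319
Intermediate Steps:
Function('B')(Z) = Mul(3, Z)
Function('r')(O) = Mul(2, O)
Add(Mul(Mul(5, Add(6, 1)), Function('B')(3)), Function('r')(2)) = Add(Mul(Mul(5, Add(6, 1)), Mul(3, 3)), Mul(2, 2)) = Add(Mul(Mul(5, 7), 9), 4) = Add(Mul(35, 9), 4) = Add(315, 4) = 319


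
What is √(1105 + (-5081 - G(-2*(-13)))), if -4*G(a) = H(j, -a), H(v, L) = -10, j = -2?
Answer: I*√15914/2 ≈ 63.075*I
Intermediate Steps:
G(a) = 5/2 (G(a) = -¼*(-10) = 5/2)
√(1105 + (-5081 - G(-2*(-13)))) = √(1105 + (-5081 - 1*5/2)) = √(1105 + (-5081 - 5/2)) = √(1105 - 10167/2) = √(-7957/2) = I*√15914/2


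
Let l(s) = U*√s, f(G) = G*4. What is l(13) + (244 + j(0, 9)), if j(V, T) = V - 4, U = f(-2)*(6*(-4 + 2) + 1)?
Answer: 240 + 88*√13 ≈ 557.29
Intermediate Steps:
f(G) = 4*G
U = 88 (U = (4*(-2))*(6*(-4 + 2) + 1) = -8*(6*(-2) + 1) = -8*(-12 + 1) = -8*(-11) = 88)
j(V, T) = -4 + V
l(s) = 88*√s
l(13) + (244 + j(0, 9)) = 88*√13 + (244 + (-4 + 0)) = 88*√13 + (244 - 4) = 88*√13 + 240 = 240 + 88*√13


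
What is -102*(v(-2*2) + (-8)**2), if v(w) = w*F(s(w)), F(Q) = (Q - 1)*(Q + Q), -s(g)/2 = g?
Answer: 39168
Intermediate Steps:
s(g) = -2*g
F(Q) = 2*Q*(-1 + Q) (F(Q) = (-1 + Q)*(2*Q) = 2*Q*(-1 + Q))
v(w) = -4*w**2*(-1 - 2*w) (v(w) = w*(2*(-2*w)*(-1 - 2*w)) = w*(-4*w*(-1 - 2*w)) = -4*w**2*(-1 - 2*w))
-102*(v(-2*2) + (-8)**2) = -102*((-2*2)**2*(4 + 8*(-2*2)) + (-8)**2) = -102*((-4)**2*(4 + 8*(-4)) + 64) = -102*(16*(4 - 32) + 64) = -102*(16*(-28) + 64) = -102*(-448 + 64) = -102*(-384) = 39168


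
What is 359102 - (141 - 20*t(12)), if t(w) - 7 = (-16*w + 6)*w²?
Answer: -176579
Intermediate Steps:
t(w) = 7 + w²*(6 - 16*w) (t(w) = 7 + (-16*w + 6)*w² = 7 + (6 - 16*w)*w² = 7 + w²*(6 - 16*w))
359102 - (141 - 20*t(12)) = 359102 - (141 - 20*(7 - 16*12³ + 6*12²)) = 359102 - (141 - 20*(7 - 16*1728 + 6*144)) = 359102 - (141 - 20*(7 - 27648 + 864)) = 359102 - (141 - 20*(-26777)) = 359102 - (141 + 535540) = 359102 - 1*535681 = 359102 - 535681 = -176579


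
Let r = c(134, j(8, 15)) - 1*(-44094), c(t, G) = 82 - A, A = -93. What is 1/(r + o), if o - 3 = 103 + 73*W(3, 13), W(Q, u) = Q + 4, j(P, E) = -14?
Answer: 1/44886 ≈ 2.2279e-5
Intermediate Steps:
W(Q, u) = 4 + Q
c(t, G) = 175 (c(t, G) = 82 - 1*(-93) = 82 + 93 = 175)
r = 44269 (r = 175 - 1*(-44094) = 175 + 44094 = 44269)
o = 617 (o = 3 + (103 + 73*(4 + 3)) = 3 + (103 + 73*7) = 3 + (103 + 511) = 3 + 614 = 617)
1/(r + o) = 1/(44269 + 617) = 1/44886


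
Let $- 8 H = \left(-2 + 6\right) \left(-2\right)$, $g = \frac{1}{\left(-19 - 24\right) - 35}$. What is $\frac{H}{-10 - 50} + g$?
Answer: $- \frac{23}{780} \approx -0.029487$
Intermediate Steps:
$g = - \frac{1}{78}$ ($g = \frac{1}{\left(-19 - 24\right) - 35} = \frac{1}{-43 - 35} = \frac{1}{-78} = - \frac{1}{78} \approx -0.012821$)
$H = 1$ ($H = - \frac{\left(-2 + 6\right) \left(-2\right)}{8} = - \frac{4 \left(-2\right)}{8} = \left(- \frac{1}{8}\right) \left(-8\right) = 1$)
$\frac{H}{-10 - 50} + g = 1 \frac{1}{-10 - 50} - \frac{1}{78} = 1 \frac{1}{-60} - \frac{1}{78} = 1 \left(- \frac{1}{60}\right) - \frac{1}{78} = - \frac{1}{60} - \frac{1}{78} = - \frac{23}{780}$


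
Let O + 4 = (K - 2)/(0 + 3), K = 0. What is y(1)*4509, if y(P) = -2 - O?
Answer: 12024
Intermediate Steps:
O = -14/3 (O = -4 + (0 - 2)/(0 + 3) = -4 - 2/3 = -4 - 2*⅓ = -4 - ⅔ = -14/3 ≈ -4.6667)
y(P) = 8/3 (y(P) = -2 - 1*(-14/3) = -2 + 14/3 = 8/3)
y(1)*4509 = (8/3)*4509 = 12024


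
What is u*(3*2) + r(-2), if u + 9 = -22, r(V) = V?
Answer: -188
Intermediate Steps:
u = -31 (u = -9 - 22 = -31)
u*(3*2) + r(-2) = -93*2 - 2 = -31*6 - 2 = -186 - 2 = -188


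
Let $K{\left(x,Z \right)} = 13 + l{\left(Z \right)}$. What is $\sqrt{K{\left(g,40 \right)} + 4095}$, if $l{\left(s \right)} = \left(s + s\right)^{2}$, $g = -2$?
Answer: $2 \sqrt{2627} \approx 102.51$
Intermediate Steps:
$l{\left(s \right)} = 4 s^{2}$ ($l{\left(s \right)} = \left(2 s\right)^{2} = 4 s^{2}$)
$K{\left(x,Z \right)} = 13 + 4 Z^{2}$
$\sqrt{K{\left(g,40 \right)} + 4095} = \sqrt{\left(13 + 4 \cdot 40^{2}\right) + 4095} = \sqrt{\left(13 + 4 \cdot 1600\right) + 4095} = \sqrt{\left(13 + 6400\right) + 4095} = \sqrt{6413 + 4095} = \sqrt{10508} = 2 \sqrt{2627}$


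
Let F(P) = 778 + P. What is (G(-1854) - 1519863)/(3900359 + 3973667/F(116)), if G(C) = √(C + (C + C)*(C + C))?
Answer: -1358757522/3490894613 + 2682*√1527490/3490894613 ≈ -0.38828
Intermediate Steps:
G(C) = √(C + 4*C²) (G(C) = √(C + (2*C)*(2*C)) = √(C + 4*C²))
(G(-1854) - 1519863)/(3900359 + 3973667/F(116)) = (√(-1854*(1 + 4*(-1854))) - 1519863)/(3900359 + 3973667/(778 + 116)) = (√(-1854*(1 - 7416)) - 1519863)/(3900359 + 3973667/894) = (√(-1854*(-7415)) - 1519863)/(3900359 + 3973667*(1/894)) = (√13747410 - 1519863)/(3900359 + 3973667/894) = (3*√1527490 - 1519863)/(3490894613/894) = (-1519863 + 3*√1527490)*(894/3490894613) = -1358757522/3490894613 + 2682*√1527490/3490894613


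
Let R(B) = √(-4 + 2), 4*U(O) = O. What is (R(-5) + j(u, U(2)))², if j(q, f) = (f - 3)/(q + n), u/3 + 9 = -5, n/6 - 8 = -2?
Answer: -263/144 + 5*I*√2/6 ≈ -1.8264 + 1.1785*I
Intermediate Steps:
n = 36 (n = 48 + 6*(-2) = 48 - 12 = 36)
U(O) = O/4
u = -42 (u = -27 + 3*(-5) = -27 - 15 = -42)
R(B) = I*√2 (R(B) = √(-2) = I*√2)
j(q, f) = (-3 + f)/(36 + q) (j(q, f) = (f - 3)/(q + 36) = (-3 + f)/(36 + q))
(R(-5) + j(u, U(2)))² = (I*√2 + (-3 + (¼)*2)/(36 - 42))² = (I*√2 + (-3 + ½)/(-6))² = (I*√2 - ⅙*(-5/2))² = (I*√2 + 5/12)² = (5/12 + I*√2)²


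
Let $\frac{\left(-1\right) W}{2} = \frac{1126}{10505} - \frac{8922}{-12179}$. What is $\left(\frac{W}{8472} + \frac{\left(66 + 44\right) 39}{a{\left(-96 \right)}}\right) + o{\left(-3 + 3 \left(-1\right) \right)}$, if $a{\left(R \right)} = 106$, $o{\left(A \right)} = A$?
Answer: $\frac{247536757094312}{7180910550165} \approx 34.471$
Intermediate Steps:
$W = - \frac{214878328}{127940395}$ ($W = - 2 \left(\frac{1126}{10505} - \frac{8922}{-12179}\right) = - 2 \left(1126 \cdot \frac{1}{10505} - - \frac{8922}{12179}\right) = - 2 \left(\frac{1126}{10505} + \frac{8922}{12179}\right) = \left(-2\right) \frac{107439164}{127940395} = - \frac{214878328}{127940395} \approx -1.6795$)
$\left(\frac{W}{8472} + \frac{\left(66 + 44\right) 39}{a{\left(-96 \right)}}\right) + o{\left(-3 + 3 \left(-1\right) \right)} = \left(- \frac{214878328}{127940395 \cdot 8472} + \frac{\left(66 + 44\right) 39}{106}\right) + \left(-3 + 3 \left(-1\right)\right) = \left(\left(- \frac{214878328}{127940395}\right) \frac{1}{8472} + 110 \cdot 39 \cdot \frac{1}{106}\right) - 6 = \left(- \frac{26859791}{135488878305} + 4290 \cdot \frac{1}{106}\right) - 6 = \left(- \frac{26859791}{135488878305} + \frac{2145}{53}\right) - 6 = \frac{290622220395302}{7180910550165} - 6 = \frac{247536757094312}{7180910550165}$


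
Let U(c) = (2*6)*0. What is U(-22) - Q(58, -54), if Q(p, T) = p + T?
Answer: -4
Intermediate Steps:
Q(p, T) = T + p
U(c) = 0 (U(c) = 12*0 = 0)
U(-22) - Q(58, -54) = 0 - (-54 + 58) = 0 - 1*4 = 0 - 4 = -4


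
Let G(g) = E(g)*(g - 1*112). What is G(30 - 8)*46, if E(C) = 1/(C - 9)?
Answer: -4140/13 ≈ -318.46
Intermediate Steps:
E(C) = 1/(-9 + C)
G(g) = (-112 + g)/(-9 + g) (G(g) = (g - 1*112)/(-9 + g) = (g - 112)/(-9 + g) = (-112 + g)/(-9 + g))
G(30 - 8)*46 = ((-112 + (30 - 8))/(-9 + (30 - 8)))*46 = ((-112 + 22)/(-9 + 22))*46 = (-90/13)*46 = ((1/13)*(-90))*46 = -90/13*46 = -4140/13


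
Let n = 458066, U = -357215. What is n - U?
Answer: 815281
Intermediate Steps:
n - U = 458066 - 1*(-357215) = 458066 + 357215 = 815281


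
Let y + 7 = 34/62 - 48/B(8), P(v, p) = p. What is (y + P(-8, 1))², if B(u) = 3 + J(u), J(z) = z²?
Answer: 164121721/4313929 ≈ 38.045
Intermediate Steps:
B(u) = 3 + u²
y = -14888/2077 (y = -7 + (34/62 - 48/(3 + 8²)) = -7 + (34*(1/62) - 48/(3 + 64)) = -7 + (17/31 - 48/67) = -7 - 349/2077 = -14888/2077 ≈ -7.1680)
(y + P(-8, 1))² = (-14888/2077 + 1)² = (-12811/2077)² = 164121721/4313929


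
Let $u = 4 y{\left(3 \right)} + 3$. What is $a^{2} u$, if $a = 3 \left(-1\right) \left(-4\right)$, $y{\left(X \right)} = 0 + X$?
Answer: $2160$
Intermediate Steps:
$y{\left(X \right)} = X$
$a = 12$ ($a = \left(-3\right) \left(-4\right) = 12$)
$u = 15$ ($u = 4 \cdot 3 + 3 = 12 + 3 = 15$)
$a^{2} u = 12^{2} \cdot 15 = 144 \cdot 15 = 2160$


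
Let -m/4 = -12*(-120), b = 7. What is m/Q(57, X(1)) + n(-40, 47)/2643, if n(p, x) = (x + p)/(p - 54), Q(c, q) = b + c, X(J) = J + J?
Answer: -22359787/248442 ≈ -90.000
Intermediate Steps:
X(J) = 2*J
Q(c, q) = 7 + c
m = -5760 (m = -(-48)*(-120) = -4*1440 = -5760)
n(p, x) = (p + x)/(-54 + p)
m/Q(57, X(1)) + n(-40, 47)/2643 = -5760/(7 + 57) + ((-40 + 47)/(-54 - 40))/2643 = -5760/64 + (7/(-94))*(1/2643) = -5760*1/64 - 1/94*7*(1/2643) = -90 - 7/94*1/2643 = -90 - 7/248442 = -22359787/248442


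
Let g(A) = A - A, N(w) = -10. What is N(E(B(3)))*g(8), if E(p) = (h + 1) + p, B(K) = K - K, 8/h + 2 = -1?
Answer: 0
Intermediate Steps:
h = -8/3 (h = 8/(-2 - 1) = 8/(-3) = 8*(-1/3) = -8/3 ≈ -2.6667)
B(K) = 0
E(p) = -5/3 + p (E(p) = (-8/3 + 1) + p = -5/3 + p)
g(A) = 0
N(E(B(3)))*g(8) = -10*0 = 0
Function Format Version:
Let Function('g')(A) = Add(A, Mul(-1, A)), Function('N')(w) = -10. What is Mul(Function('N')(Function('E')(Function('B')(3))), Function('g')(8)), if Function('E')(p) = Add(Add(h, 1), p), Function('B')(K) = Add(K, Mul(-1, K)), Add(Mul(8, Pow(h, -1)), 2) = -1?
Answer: 0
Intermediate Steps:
h = Rational(-8, 3) (h = Mul(8, Pow(Add(-2, -1), -1)) = Mul(8, Pow(-3, -1)) = Mul(8, Rational(-1, 3)) = Rational(-8, 3) ≈ -2.6667)
Function('B')(K) = 0
Function('E')(p) = Add(Rational(-5, 3), p) (Function('E')(p) = Add(Add(Rational(-8, 3), 1), p) = Add(Rational(-5, 3), p))
Function('g')(A) = 0
Mul(Function('N')(Function('E')(Function('B')(3))), Function('g')(8)) = Mul(-10, 0) = 0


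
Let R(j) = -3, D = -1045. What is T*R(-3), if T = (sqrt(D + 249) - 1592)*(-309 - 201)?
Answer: -2435760 + 3060*I*sqrt(199) ≈ -2.4358e+6 + 43167.0*I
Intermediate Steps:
T = 811920 - 1020*I*sqrt(199) (T = (sqrt(-1045 + 249) - 1592)*(-309 - 201) = (sqrt(-796) - 1592)*(-510) = (2*I*sqrt(199) - 1592)*(-510) = (-1592 + 2*I*sqrt(199))*(-510) = 811920 - 1020*I*sqrt(199) ≈ 8.1192e+5 - 14389.0*I)
T*R(-3) = (811920 - 1020*I*sqrt(199))*(-3) = -2435760 + 3060*I*sqrt(199)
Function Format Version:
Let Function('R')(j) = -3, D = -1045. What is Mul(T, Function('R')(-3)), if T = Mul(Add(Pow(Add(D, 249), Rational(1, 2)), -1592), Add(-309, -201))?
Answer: Add(-2435760, Mul(3060, I, Pow(199, Rational(1, 2)))) ≈ Add(-2.4358e+6, Mul(43167., I))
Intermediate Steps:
T = Add(811920, Mul(-1020, I, Pow(199, Rational(1, 2)))) (T = Mul(Add(Pow(Add(-1045, 249), Rational(1, 2)), -1592), Add(-309, -201)) = Mul(Add(Pow(-796, Rational(1, 2)), -1592), -510) = Mul(Add(Mul(2, I, Pow(199, Rational(1, 2))), -1592), -510) = Mul(Add(-1592, Mul(2, I, Pow(199, Rational(1, 2)))), -510) = Add(811920, Mul(-1020, I, Pow(199, Rational(1, 2)))) ≈ Add(8.1192e+5, Mul(-14389., I)))
Mul(T, Function('R')(-3)) = Mul(Add(811920, Mul(-1020, I, Pow(199, Rational(1, 2)))), -3) = Add(-2435760, Mul(3060, I, Pow(199, Rational(1, 2))))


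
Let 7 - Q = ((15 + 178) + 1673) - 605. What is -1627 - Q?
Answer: -373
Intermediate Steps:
Q = -1254 (Q = 7 - (((15 + 178) + 1673) - 605) = 7 - ((193 + 1673) - 605) = 7 - (1866 - 605) = 7 - 1*1261 = 7 - 1261 = -1254)
-1627 - Q = -1627 - 1*(-1254) = -1627 + 1254 = -373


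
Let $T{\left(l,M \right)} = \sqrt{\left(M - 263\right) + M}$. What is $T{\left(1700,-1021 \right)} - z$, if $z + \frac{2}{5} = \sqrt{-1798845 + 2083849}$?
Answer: $\frac{2}{5} - 2 \sqrt{71251} + i \sqrt{2305} \approx -533.46 + 48.01 i$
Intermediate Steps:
$T{\left(l,M \right)} = \sqrt{-263 + 2 M}$ ($T{\left(l,M \right)} = \sqrt{\left(M - 263\right) + M} = \sqrt{\left(-263 + M\right) + M} = \sqrt{-263 + 2 M}$)
$z = - \frac{2}{5} + 2 \sqrt{71251}$ ($z = - \frac{2}{5} + \sqrt{-1798845 + 2083849} = - \frac{2}{5} + \sqrt{285004} = - \frac{2}{5} + 2 \sqrt{71251} \approx 533.46$)
$T{\left(1700,-1021 \right)} - z = \sqrt{-263 + 2 \left(-1021\right)} - \left(- \frac{2}{5} + 2 \sqrt{71251}\right) = \sqrt{-263 - 2042} + \left(\frac{2}{5} - 2 \sqrt{71251}\right) = \sqrt{-2305} + \left(\frac{2}{5} - 2 \sqrt{71251}\right) = i \sqrt{2305} + \left(\frac{2}{5} - 2 \sqrt{71251}\right) = \frac{2}{5} - 2 \sqrt{71251} + i \sqrt{2305}$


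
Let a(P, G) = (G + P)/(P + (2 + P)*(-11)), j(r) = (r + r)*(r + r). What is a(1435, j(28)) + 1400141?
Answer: 20122821881/14372 ≈ 1.4001e+6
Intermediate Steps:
j(r) = 4*r**2 (j(r) = (2*r)*(2*r) = 4*r**2)
a(P, G) = (G + P)/(-22 - 10*P) (a(P, G) = (G + P)/(P + (-22 - 11*P)) = (G + P)/(-22 - 10*P))
a(1435, j(28)) + 1400141 = (-4*28**2 - 1*1435)/(2*(11 + 5*1435)) + 1400141 = (-4*784 - 1435)/(2*(11 + 7175)) + 1400141 = (1/2)*(-1*3136 - 1435)/7186 + 1400141 = (1/2)*(1/7186)*(-3136 - 1435) + 1400141 = (1/2)*(1/7186)*(-4571) + 1400141 = -4571/14372 + 1400141 = 20122821881/14372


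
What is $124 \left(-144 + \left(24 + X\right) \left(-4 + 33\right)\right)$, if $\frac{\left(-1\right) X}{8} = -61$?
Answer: $1823296$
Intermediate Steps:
$X = 488$ ($X = \left(-8\right) \left(-61\right) = 488$)
$124 \left(-144 + \left(24 + X\right) \left(-4 + 33\right)\right) = 124 \left(-144 + \left(24 + 488\right) \left(-4 + 33\right)\right) = 124 \left(-144 + 512 \cdot 29\right) = 124 \left(-144 + 14848\right) = 124 \cdot 14704 = 1823296$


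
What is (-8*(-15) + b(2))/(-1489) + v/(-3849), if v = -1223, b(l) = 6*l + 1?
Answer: 1309130/5731161 ≈ 0.22842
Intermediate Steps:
b(l) = 1 + 6*l
(-8*(-15) + b(2))/(-1489) + v/(-3849) = (-8*(-15) + (1 + 6*2))/(-1489) - 1223/(-3849) = (120 + (1 + 12))*(-1/1489) - 1223*(-1/3849) = (120 + 13)*(-1/1489) + 1223/3849 = 133*(-1/1489) + 1223/3849 = -133/1489 + 1223/3849 = 1309130/5731161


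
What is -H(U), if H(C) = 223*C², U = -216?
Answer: -10404288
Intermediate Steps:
-H(U) = -223*(-216)² = -223*46656 = -1*10404288 = -10404288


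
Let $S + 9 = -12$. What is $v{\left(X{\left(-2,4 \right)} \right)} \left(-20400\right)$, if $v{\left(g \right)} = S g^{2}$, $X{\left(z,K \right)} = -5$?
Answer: $10710000$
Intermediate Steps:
$S = -21$ ($S = -9 - 12 = -21$)
$v{\left(g \right)} = - 21 g^{2}$
$v{\left(X{\left(-2,4 \right)} \right)} \left(-20400\right) = - 21 \left(-5\right)^{2} \left(-20400\right) = \left(-21\right) 25 \left(-20400\right) = \left(-525\right) \left(-20400\right) = 10710000$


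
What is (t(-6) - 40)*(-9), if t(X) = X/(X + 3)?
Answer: 342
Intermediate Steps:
t(X) = X/(3 + X)
(t(-6) - 40)*(-9) = (-6/(3 - 6) - 40)*(-9) = (-6/(-3) - 40)*(-9) = (-6*(-1/3) - 40)*(-9) = (2 - 40)*(-9) = -38*(-9) = 342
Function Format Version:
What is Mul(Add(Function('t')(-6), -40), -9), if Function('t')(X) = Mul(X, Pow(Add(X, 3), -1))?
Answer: 342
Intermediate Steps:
Function('t')(X) = Mul(X, Pow(Add(3, X), -1))
Mul(Add(Function('t')(-6), -40), -9) = Mul(Add(Mul(-6, Pow(Add(3, -6), -1)), -40), -9) = Mul(Add(Mul(-6, Pow(-3, -1)), -40), -9) = Mul(Add(Mul(-6, Rational(-1, 3)), -40), -9) = Mul(Add(2, -40), -9) = Mul(-38, -9) = 342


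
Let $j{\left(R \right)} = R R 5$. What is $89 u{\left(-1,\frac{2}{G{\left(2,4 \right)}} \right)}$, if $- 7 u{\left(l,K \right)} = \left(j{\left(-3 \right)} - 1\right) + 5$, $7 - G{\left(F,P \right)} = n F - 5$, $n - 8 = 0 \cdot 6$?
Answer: $-623$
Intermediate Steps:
$n = 8$ ($n = 8 + 0 \cdot 6 = 8 + 0 = 8$)
$j{\left(R \right)} = 5 R^{2}$ ($j{\left(R \right)} = R^{2} \cdot 5 = 5 R^{2}$)
$G{\left(F,P \right)} = 12 - 8 F$ ($G{\left(F,P \right)} = 7 - \left(8 F - 5\right) = 7 - \left(-5 + 8 F\right) = 12 - 8 F$)
$u{\left(l,K \right)} = -7$ ($u{\left(l,K \right)} = - \frac{\left(5 \left(-3\right)^{2} - 1\right) + 5}{7} = - \frac{\left(5 \cdot 9 - 1\right) + 5}{7} = - \frac{\left(45 - 1\right) + 5}{7} = - \frac{44 + 5}{7} = \left(- \frac{1}{7}\right) 49 = -7$)
$89 u{\left(-1,\frac{2}{G{\left(2,4 \right)}} \right)} = 89 \left(-7\right) = -623$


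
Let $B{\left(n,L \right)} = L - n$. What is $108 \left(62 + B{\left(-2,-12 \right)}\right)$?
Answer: $5616$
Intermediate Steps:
$108 \left(62 + B{\left(-2,-12 \right)}\right) = 108 \left(62 - 10\right) = 108 \cdot 52 = 5616$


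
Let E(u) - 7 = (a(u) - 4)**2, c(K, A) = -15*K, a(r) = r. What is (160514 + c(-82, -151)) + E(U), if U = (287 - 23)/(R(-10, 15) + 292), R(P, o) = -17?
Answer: 101100151/625 ≈ 1.6176e+5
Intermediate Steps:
U = 24/25 (U = (287 - 23)/(-17 + 292) = 264/275 = 264*(1/275) = 24/25 ≈ 0.96000)
E(u) = 7 + (-4 + u)**2 (E(u) = 7 + (u - 4)**2 = 7 + (-4 + u)**2)
(160514 + c(-82, -151)) + E(U) = (160514 - 15*(-82)) + (7 + (-4 + 24/25)**2) = (160514 + 1230) + (7 + (-76/25)**2) = 161744 + (7 + 5776/625) = 161744 + 10151/625 = 101100151/625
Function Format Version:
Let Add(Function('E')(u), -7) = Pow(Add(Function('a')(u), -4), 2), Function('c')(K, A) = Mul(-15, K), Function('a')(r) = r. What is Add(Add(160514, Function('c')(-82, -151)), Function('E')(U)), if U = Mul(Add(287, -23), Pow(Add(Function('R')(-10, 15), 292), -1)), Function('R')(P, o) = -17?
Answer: Rational(101100151, 625) ≈ 1.6176e+5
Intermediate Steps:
U = Rational(24, 25) (U = Mul(Add(287, -23), Pow(Add(-17, 292), -1)) = Mul(264, Pow(275, -1)) = Mul(264, Rational(1, 275)) = Rational(24, 25) ≈ 0.96000)
Function('E')(u) = Add(7, Pow(Add(-4, u), 2)) (Function('E')(u) = Add(7, Pow(Add(u, -4), 2)) = Add(7, Pow(Add(-4, u), 2)))
Add(Add(160514, Function('c')(-82, -151)), Function('E')(U)) = Add(Add(160514, Mul(-15, -82)), Add(7, Pow(Add(-4, Rational(24, 25)), 2))) = Add(Add(160514, 1230), Add(7, Pow(Rational(-76, 25), 2))) = Add(161744, Add(7, Rational(5776, 625))) = Add(161744, Rational(10151, 625)) = Rational(101100151, 625)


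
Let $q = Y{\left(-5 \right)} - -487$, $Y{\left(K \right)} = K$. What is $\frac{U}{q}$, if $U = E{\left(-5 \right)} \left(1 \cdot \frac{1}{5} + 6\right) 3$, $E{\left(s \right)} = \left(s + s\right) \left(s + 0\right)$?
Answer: $\frac{465}{241} \approx 1.9295$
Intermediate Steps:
$q = 482$ ($q = -5 - -487 = -5 + 487 = 482$)
$E{\left(s \right)} = 2 s^{2}$ ($E{\left(s \right)} = 2 s s = 2 s^{2}$)
$U = 930$ ($U = 2 \left(-5\right)^{2} \left(1 \cdot \frac{1}{5} + 6\right) 3 = 2 \cdot 25 \left(1 \cdot \frac{1}{5} + 6\right) 3 = 50 \left(\frac{1}{5} + 6\right) 3 = 50 \cdot \frac{31}{5} \cdot 3 = 50 \cdot \frac{93}{5} = 930$)
$\frac{U}{q} = \frac{930}{482} = 930 \cdot \frac{1}{482} = \frac{465}{241}$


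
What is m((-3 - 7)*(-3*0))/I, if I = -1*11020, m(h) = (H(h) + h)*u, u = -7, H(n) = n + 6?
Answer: 21/5510 ≈ 0.0038113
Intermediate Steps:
H(n) = 6 + n
m(h) = -42 - 14*h (m(h) = ((6 + h) + h)*(-7) = (6 + 2*h)*(-7) = -42 - 14*h)
I = -11020
m((-3 - 7)*(-3*0))/I = (-42 - 14*(-3 - 7)*(-3*0))/(-11020) = (-42 - (-140)*0)*(-1/11020) = (-42 - 14*0)*(-1/11020) = (-42 + 0)*(-1/11020) = -42*(-1/11020) = 21/5510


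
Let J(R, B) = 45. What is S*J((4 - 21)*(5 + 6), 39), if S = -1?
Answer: -45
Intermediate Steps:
S*J((4 - 21)*(5 + 6), 39) = -1*45 = -45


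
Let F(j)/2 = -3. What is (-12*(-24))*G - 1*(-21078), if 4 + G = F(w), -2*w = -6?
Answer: 18198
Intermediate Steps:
w = 3 (w = -½*(-6) = 3)
F(j) = -6 (F(j) = 2*(-3) = -6)
G = -10 (G = -4 - 6 = -10)
(-12*(-24))*G - 1*(-21078) = -12*(-24)*(-10) - 1*(-21078) = 288*(-10) + 21078 = -2880 + 21078 = 18198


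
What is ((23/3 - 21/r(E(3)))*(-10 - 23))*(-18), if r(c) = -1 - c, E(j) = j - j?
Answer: 17028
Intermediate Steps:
E(j) = 0
((23/3 - 21/r(E(3)))*(-10 - 23))*(-18) = ((23/3 - 21/(-1 - 1*0))*(-10 - 23))*(-18) = ((23*(1/3) - 21/(-1 + 0))*(-33))*(-18) = ((23/3 - 21/(-1))*(-33))*(-18) = ((23/3 - 21*(-1))*(-33))*(-18) = ((23/3 + 21)*(-33))*(-18) = ((86/3)*(-33))*(-18) = -946*(-18) = 17028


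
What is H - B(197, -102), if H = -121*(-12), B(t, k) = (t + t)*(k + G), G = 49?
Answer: 22334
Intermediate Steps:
B(t, k) = 2*t*(49 + k) (B(t, k) = (t + t)*(k + 49) = (2*t)*(49 + k) = 2*t*(49 + k))
H = 1452
H - B(197, -102) = 1452 - 2*197*(49 - 102) = 1452 - 2*197*(-53) = 1452 - 1*(-20882) = 1452 + 20882 = 22334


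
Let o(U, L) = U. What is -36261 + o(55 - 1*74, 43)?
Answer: -36280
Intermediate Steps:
-36261 + o(55 - 1*74, 43) = -36261 + (55 - 1*74) = -36261 + (55 - 74) = -36261 - 19 = -36280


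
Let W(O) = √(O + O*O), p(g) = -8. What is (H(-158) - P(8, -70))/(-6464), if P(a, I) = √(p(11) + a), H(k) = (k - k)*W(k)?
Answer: 0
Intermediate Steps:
W(O) = √(O + O²)
H(k) = 0 (H(k) = (k - k)*√(k*(1 + k)) = 0*√(k*(1 + k)) = 0)
P(a, I) = √(-8 + a)
(H(-158) - P(8, -70))/(-6464) = (0 - √(-8 + 8))/(-6464) = (0 - √0)*(-1/6464) = (0 - 1*0)*(-1/6464) = (0 + 0)*(-1/6464) = 0*(-1/6464) = 0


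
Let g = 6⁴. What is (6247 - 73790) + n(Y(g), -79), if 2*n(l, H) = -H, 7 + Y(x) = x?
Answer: -135007/2 ≈ -67504.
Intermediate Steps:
g = 1296
Y(x) = -7 + x
n(l, H) = -H/2 (n(l, H) = (-H)/2 = -H/2)
(6247 - 73790) + n(Y(g), -79) = (6247 - 73790) - ½*(-79) = -67543 + 79/2 = -135007/2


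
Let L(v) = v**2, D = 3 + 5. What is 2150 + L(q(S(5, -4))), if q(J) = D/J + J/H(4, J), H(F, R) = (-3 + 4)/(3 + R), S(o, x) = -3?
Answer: 19414/9 ≈ 2157.1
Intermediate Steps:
H(F, R) = 1/(3 + R)
D = 8
q(J) = 8/J + J*(3 + J) (q(J) = 8/J + J/(1/(3 + J)) = 8/J + J*(3 + J))
2150 + L(q(S(5, -4))) = 2150 + ((8 + (-3)**2*(3 - 3))/(-3))**2 = 2150 + (-(8 + 9*0)/3)**2 = 2150 + (-(8 + 0)/3)**2 = 2150 + (-1/3*8)**2 = 2150 + (-8/3)**2 = 2150 + 64/9 = 19414/9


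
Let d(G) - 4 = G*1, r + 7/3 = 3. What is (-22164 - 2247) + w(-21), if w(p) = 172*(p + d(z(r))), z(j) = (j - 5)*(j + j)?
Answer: -254959/9 ≈ -28329.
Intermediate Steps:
r = ⅔ (r = -7/3 + 3 = ⅔ ≈ 0.66667)
z(j) = 2*j*(-5 + j) (z(j) = (-5 + j)*(2*j) = 2*j*(-5 + j))
d(G) = 4 + G (d(G) = 4 + G*1 = 4 + G)
w(p) = -2752/9 + 172*p (w(p) = 172*(p + (4 + 2*(⅔)*(-5 + ⅔))) = 172*(p + (4 + 2*(⅔)*(-13/3))) = 172*(p + (4 - 52/9)) = 172*(p - 16/9) = 172*(-16/9 + p) = -2752/9 + 172*p)
(-22164 - 2247) + w(-21) = (-22164 - 2247) + (-2752/9 + 172*(-21)) = -24411 + (-2752/9 - 3612) = -24411 - 35260/9 = -254959/9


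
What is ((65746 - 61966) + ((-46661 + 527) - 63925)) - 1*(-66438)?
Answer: -39841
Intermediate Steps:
((65746 - 61966) + ((-46661 + 527) - 63925)) - 1*(-66438) = (3780 + (-46134 - 63925)) + 66438 = (3780 - 110059) + 66438 = -106279 + 66438 = -39841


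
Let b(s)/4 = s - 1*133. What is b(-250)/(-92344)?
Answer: 383/23086 ≈ 0.016590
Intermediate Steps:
b(s) = -532 + 4*s (b(s) = 4*(s - 1*133) = 4*(s - 133) = 4*(-133 + s) = -532 + 4*s)
b(-250)/(-92344) = (-532 + 4*(-250))/(-92344) = (-532 - 1000)*(-1/92344) = -1532*(-1/92344) = 383/23086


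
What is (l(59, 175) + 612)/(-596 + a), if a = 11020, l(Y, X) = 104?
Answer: 179/2606 ≈ 0.068688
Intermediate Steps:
(l(59, 175) + 612)/(-596 + a) = (104 + 612)/(-596 + 11020) = 716/10424 = 716*(1/10424) = 179/2606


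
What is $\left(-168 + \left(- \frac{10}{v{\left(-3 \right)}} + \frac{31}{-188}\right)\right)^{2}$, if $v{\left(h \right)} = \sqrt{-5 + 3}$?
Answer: $\frac{997741025}{35344} - \frac{158075 i \sqrt{2}}{94} \approx 28229.0 - 2378.2 i$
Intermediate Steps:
$v{\left(h \right)} = i \sqrt{2}$ ($v{\left(h \right)} = \sqrt{-2} = i \sqrt{2}$)
$\left(-168 + \left(- \frac{10}{v{\left(-3 \right)}} + \frac{31}{-188}\right)\right)^{2} = \left(-168 + \left(- \frac{10}{i \sqrt{2}} + \frac{31}{-188}\right)\right)^{2} = \left(-168 + \left(- 10 \left(- \frac{i \sqrt{2}}{2}\right) + 31 \left(- \frac{1}{188}\right)\right)\right)^{2} = \left(-168 - \left(\frac{31}{188} - 5 i \sqrt{2}\right)\right)^{2} = \left(- \frac{31615}{188} + 5 i \sqrt{2}\right)^{2}$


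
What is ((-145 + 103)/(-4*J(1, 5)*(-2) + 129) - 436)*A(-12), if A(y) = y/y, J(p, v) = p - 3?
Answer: -49310/113 ≈ -436.37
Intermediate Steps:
J(p, v) = -3 + p
A(y) = 1
((-145 + 103)/(-4*J(1, 5)*(-2) + 129) - 436)*A(-12) = ((-145 + 103)/(-4*(-3 + 1)*(-2) + 129) - 436)*1 = (-42/(-4*(-2)*(-2) + 129) - 436)*1 = (-42/(8*(-2) + 129) - 436)*1 = (-42/(-16 + 129) - 436)*1 = (-42/113 - 436)*1 = -49310/113*1 = -49310/113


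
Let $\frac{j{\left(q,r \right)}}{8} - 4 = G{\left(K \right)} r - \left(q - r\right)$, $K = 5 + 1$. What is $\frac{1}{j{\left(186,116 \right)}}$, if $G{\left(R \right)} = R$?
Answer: $\frac{1}{5040} \approx 0.00019841$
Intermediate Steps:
$K = 6$
$j{\left(q,r \right)} = 32 - 8 q + 56 r$ ($j{\left(q,r \right)} = 32 + 8 \left(6 r - \left(q - r\right)\right) = 32 + 8 \left(- q + 7 r\right) = 32 - \left(- 56 r + 8 q\right) = 32 - 8 q + 56 r$)
$\frac{1}{j{\left(186,116 \right)}} = \frac{1}{32 - 1488 + 56 \cdot 116} = \frac{1}{32 - 1488 + 6496} = \frac{1}{5040}$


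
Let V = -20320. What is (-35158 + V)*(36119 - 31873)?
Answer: -235559588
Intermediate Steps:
(-35158 + V)*(36119 - 31873) = (-35158 - 20320)*(36119 - 31873) = -55478*4246 = -235559588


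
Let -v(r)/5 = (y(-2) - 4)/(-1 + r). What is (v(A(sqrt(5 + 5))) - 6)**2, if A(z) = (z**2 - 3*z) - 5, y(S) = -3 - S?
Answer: 176093/2738 + 20400*sqrt(10)/1369 ≈ 111.44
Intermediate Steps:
A(z) = -5 + z**2 - 3*z
v(r) = 25/(-1 + r) (v(r) = -5*((-3 - 1*(-2)) - 4)/(-1 + r) = -5*((-3 + 2) - 4)/(-1 + r) = -5*(-1 - 4)/(-1 + r) = -(-25)/(-1 + r) = 25/(-1 + r))
(v(A(sqrt(5 + 5))) - 6)**2 = (25/(-1 + (-5 + (sqrt(5 + 5))**2 - 3*sqrt(5 + 5))) - 6)**2 = (25/(-1 + (-5 + (sqrt(10))**2 - 3*sqrt(10))) - 6)**2 = (25/(-1 + (-5 + 10 - 3*sqrt(10))) - 6)**2 = (25/(-1 + (5 - 3*sqrt(10))) - 6)**2 = (25/(4 - 3*sqrt(10)) - 6)**2 = (-6 + 25/(4 - 3*sqrt(10)))**2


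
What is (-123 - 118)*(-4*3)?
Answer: 2892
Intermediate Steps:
(-123 - 118)*(-4*3) = -241*(-12) = 2892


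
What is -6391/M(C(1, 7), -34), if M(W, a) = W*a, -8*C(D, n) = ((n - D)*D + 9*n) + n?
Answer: -6391/323 ≈ -19.786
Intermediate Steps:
C(D, n) = -5*n/4 - D*(n - D)/8 (C(D, n) = -(((n - D)*D + 9*n) + n)/8 = -((D*(n - D) + 9*n) + n)/8 = -((9*n + D*(n - D)) + n)/8 = -(10*n + D*(n - D))/8 = -5*n/4 - D*(n - D)/8)
-6391/M(C(1, 7), -34) = -6391*(-1/(34*(-5/4*7 + (⅛)*1² - ⅛*1*7))) = -6391*(-1/(34*(-35/4 + (⅛)*1 - 7/8))) = -6391*(-1/(34*(-35/4 + ⅛ - 7/8))) = -6391/((-19/2*(-34))) = -6391/323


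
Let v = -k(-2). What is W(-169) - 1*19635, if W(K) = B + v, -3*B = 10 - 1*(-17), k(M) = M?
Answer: -19642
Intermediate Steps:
B = -9 (B = -(10 - 1*(-17))/3 = -(10 + 17)/3 = -⅓*27 = -9)
v = 2 (v = -1*(-2) = 2)
W(K) = -7 (W(K) = -9 + 2 = -7)
W(-169) - 1*19635 = -7 - 1*19635 = -7 - 19635 = -19642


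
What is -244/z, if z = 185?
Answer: -244/185 ≈ -1.3189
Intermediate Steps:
-244/z = -244/185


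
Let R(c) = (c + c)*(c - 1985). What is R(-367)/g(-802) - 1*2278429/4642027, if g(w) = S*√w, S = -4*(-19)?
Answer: -2278429/4642027 - 215796*I*√802/7619 ≈ -0.49083 - 802.11*I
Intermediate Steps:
S = 76
g(w) = 76*√w
R(c) = 2*c*(-1985 + c) (R(c) = (2*c)*(-1985 + c) = 2*c*(-1985 + c))
R(-367)/g(-802) - 1*2278429/4642027 = (2*(-367)*(-1985 - 367))/((76*√(-802))) - 1*2278429/4642027 = (2*(-367)*(-2352))/((76*(I*√802))) - 2278429*1/4642027 = 1726368/((76*I*√802)) - 2278429/4642027 = 1726368*(-I*√802/60952) - 2278429/4642027 = -215796*I*√802/7619 - 2278429/4642027 = -2278429/4642027 - 215796*I*√802/7619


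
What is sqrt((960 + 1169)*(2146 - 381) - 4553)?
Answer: 2*sqrt(938283) ≈ 1937.3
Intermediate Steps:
sqrt((960 + 1169)*(2146 - 381) - 4553) = sqrt(2129*1765 - 4553) = sqrt(3757685 - 4553) = sqrt(3753132) = 2*sqrt(938283)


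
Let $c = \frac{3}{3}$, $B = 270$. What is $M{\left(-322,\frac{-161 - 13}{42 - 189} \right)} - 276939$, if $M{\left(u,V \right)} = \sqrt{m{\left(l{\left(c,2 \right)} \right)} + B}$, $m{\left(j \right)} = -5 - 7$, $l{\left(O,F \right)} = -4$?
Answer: $-276939 + \sqrt{258} \approx -2.7692 \cdot 10^{5}$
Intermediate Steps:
$c = 1$ ($c = 3 \cdot \frac{1}{3} = 1$)
$m{\left(j \right)} = -12$
$M{\left(u,V \right)} = \sqrt{258}$ ($M{\left(u,V \right)} = \sqrt{-12 + 270} = \sqrt{258}$)
$M{\left(-322,\frac{-161 - 13}{42 - 189} \right)} - 276939 = \sqrt{258} - 276939 = -276939 + \sqrt{258}$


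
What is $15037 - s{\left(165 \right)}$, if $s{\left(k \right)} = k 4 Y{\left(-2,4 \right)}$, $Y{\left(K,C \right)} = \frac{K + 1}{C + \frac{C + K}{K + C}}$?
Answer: $15169$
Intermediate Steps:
$Y{\left(K,C \right)} = \frac{1 + K}{1 + C}$ ($Y{\left(K,C \right)} = \frac{1 + K}{C + \frac{C + K}{C + K}} = \frac{1 + K}{C + 1} = \frac{1 + K}{1 + C}$)
$s{\left(k \right)} = - \frac{4 k}{5}$ ($s{\left(k \right)} = k 4 \frac{1 - 2}{1 + 4} = 4 k \frac{1}{5} \left(-1\right) = 4 k \left(- \frac{1}{5}\right) = - \frac{4 k}{5}$)
$15037 - s{\left(165 \right)} = 15037 - \left(- \frac{4}{5}\right) 165 = 15037 - -132 = 15037 + 132 = 15169$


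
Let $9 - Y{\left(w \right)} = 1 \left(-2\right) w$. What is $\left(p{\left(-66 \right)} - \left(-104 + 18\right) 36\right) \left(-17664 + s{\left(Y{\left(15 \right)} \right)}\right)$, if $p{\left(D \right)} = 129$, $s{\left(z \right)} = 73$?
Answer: $-56730975$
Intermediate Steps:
$Y{\left(w \right)} = 9 + 2 w$ ($Y{\left(w \right)} = 9 - 1 \left(-2\right) w = 9 - - 2 w = 9 + 2 w$)
$\left(p{\left(-66 \right)} - \left(-104 + 18\right) 36\right) \left(-17664 + s{\left(Y{\left(15 \right)} \right)}\right) = \left(129 - \left(-104 + 18\right) 36\right) \left(-17664 + 73\right) = \left(129 - \left(-86\right) 36\right) \left(-17591\right) = \left(129 - -3096\right) \left(-17591\right) = \left(129 + 3096\right) \left(-17591\right) = 3225 \left(-17591\right) = -56730975$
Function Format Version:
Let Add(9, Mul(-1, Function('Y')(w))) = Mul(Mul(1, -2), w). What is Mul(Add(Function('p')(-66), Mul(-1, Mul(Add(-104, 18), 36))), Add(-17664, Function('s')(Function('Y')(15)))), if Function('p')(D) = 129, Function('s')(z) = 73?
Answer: -56730975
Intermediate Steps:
Function('Y')(w) = Add(9, Mul(2, w)) (Function('Y')(w) = Add(9, Mul(-1, Mul(Mul(1, -2), w))) = Add(9, Mul(-1, Mul(-2, w))) = Add(9, Mul(2, w)))
Mul(Add(Function('p')(-66), Mul(-1, Mul(Add(-104, 18), 36))), Add(-17664, Function('s')(Function('Y')(15)))) = Mul(Add(129, Mul(-1, Mul(Add(-104, 18), 36))), Add(-17664, 73)) = Mul(Add(129, Mul(-1, Mul(-86, 36))), -17591) = Mul(Add(129, Mul(-1, -3096)), -17591) = Mul(Add(129, 3096), -17591) = Mul(3225, -17591) = -56730975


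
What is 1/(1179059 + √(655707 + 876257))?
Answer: 168437/198596941931 - 2*√382991/1390178593517 ≈ 8.4724e-7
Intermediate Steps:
1/(1179059 + √(655707 + 876257)) = 1/(1179059 + √1531964) = 1/(1179059 + 2*√382991)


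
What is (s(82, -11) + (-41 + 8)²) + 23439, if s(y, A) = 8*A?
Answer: 24440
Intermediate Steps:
(s(82, -11) + (-41 + 8)²) + 23439 = (8*(-11) + (-41 + 8)²) + 23439 = (-88 + (-33)²) + 23439 = (-88 + 1089) + 23439 = 1001 + 23439 = 24440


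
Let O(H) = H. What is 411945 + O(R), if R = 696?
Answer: 412641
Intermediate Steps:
411945 + O(R) = 411945 + 696 = 412641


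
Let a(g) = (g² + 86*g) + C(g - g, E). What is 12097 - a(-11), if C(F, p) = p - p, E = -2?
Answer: 12922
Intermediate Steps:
C(F, p) = 0
a(g) = g² + 86*g (a(g) = (g² + 86*g) + 0 = g² + 86*g)
12097 - a(-11) = 12097 - (-11)*(86 - 11) = 12097 - (-11)*75 = 12097 - 1*(-825) = 12097 + 825 = 12922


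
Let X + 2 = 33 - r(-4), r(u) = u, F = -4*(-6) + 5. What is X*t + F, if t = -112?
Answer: -3891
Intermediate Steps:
F = 29 (F = 24 + 5 = 29)
X = 35 (X = -2 + (33 - 1*(-4)) = -2 + (33 + 4) = -2 + 37 = 35)
X*t + F = 35*(-112) + 29 = -3920 + 29 = -3891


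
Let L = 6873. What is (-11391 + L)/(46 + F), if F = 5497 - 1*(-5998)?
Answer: -1506/3847 ≈ -0.39147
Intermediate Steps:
F = 11495 (F = 5497 + 5998 = 11495)
(-11391 + L)/(46 + F) = (-11391 + 6873)/(46 + 11495) = -4518/11541 = -4518*1/11541 = -1506/3847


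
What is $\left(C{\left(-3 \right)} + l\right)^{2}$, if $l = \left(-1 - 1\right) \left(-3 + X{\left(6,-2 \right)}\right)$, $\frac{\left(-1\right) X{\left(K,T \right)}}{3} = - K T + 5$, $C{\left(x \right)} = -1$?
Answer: $11449$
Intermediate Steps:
$X{\left(K,T \right)} = -15 + 3 K T$ ($X{\left(K,T \right)} = - 3 \left(- K T + 5\right) = - 3 \left(5 - K T\right) = -15 + 3 K T$)
$l = 108$ ($l = \left(-1 - 1\right) \left(-3 + \left(-15 + 3 \cdot 6 \left(-2\right)\right)\right) = - 2 \left(-3 - 51\right) = \left(-2\right) \left(-54\right) = 108$)
$\left(C{\left(-3 \right)} + l\right)^{2} = \left(-1 + 108\right)^{2} = 107^{2} = 11449$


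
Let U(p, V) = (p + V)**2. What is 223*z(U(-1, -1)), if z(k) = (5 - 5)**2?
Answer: 0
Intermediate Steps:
U(p, V) = (V + p)**2
z(k) = 0 (z(k) = 0**2 = 0)
223*z(U(-1, -1)) = 223*0 = 0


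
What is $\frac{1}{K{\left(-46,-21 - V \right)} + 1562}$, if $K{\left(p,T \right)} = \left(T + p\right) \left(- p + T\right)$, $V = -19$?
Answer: $- \frac{1}{550} \approx -0.0018182$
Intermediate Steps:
$K{\left(p,T \right)} = \left(T + p\right) \left(T - p\right)$
$\frac{1}{K{\left(-46,-21 - V \right)} + 1562} = \frac{1}{\left(\left(-21 - -19\right)^{2} - \left(-46\right)^{2}\right) + 1562} = \frac{1}{\left(\left(-21 + 19\right)^{2} - 2116\right) + 1562} = \frac{1}{\left(\left(-2\right)^{2} - 2116\right) + 1562} = \frac{1}{\left(4 - 2116\right) + 1562} = \frac{1}{-2112 + 1562} = \frac{1}{-550} = - \frac{1}{550}$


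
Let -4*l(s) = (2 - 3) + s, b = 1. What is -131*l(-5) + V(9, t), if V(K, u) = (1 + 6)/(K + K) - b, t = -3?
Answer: -1774/9 ≈ -197.11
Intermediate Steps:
V(K, u) = -1 + 7/(2*K) (V(K, u) = (1 + 6)/(K + K) - 1*1 = 7/((2*K)) - 1 = 7*(1/(2*K)) - 1 = 7/(2*K) - 1 = -1 + 7/(2*K))
l(s) = ¼ - s/4 (l(s) = -((2 - 3) + s)/4 = -(-1 + s)/4 = ¼ - s/4)
-131*l(-5) + V(9, t) = -131*(¼ - ¼*(-5)) + (7/2 - 1*9)/9 = -131*(¼ + 5/4) + (7/2 - 9)/9 = -131*3/2 + (⅑)*(-11/2) = -393/2 - 11/18 = -1774/9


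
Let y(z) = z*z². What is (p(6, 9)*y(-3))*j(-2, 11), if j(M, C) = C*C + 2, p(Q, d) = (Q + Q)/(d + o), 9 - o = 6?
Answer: -3321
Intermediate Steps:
o = 3 (o = 9 - 1*6 = 9 - 6 = 3)
y(z) = z³
p(Q, d) = 2*Q/(3 + d) (p(Q, d) = (Q + Q)/(d + 3) = (2*Q)/(3 + d) = 2*Q/(3 + d))
j(M, C) = 2 + C² (j(M, C) = C² + 2 = 2 + C²)
(p(6, 9)*y(-3))*j(-2, 11) = ((2*6/(3 + 9))*(-3)³)*(2 + 11²) = ((2*6/12)*(-27))*(2 + 121) = ((2*6*(1/12))*(-27))*123 = (1*(-27))*123 = -27*123 = -3321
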